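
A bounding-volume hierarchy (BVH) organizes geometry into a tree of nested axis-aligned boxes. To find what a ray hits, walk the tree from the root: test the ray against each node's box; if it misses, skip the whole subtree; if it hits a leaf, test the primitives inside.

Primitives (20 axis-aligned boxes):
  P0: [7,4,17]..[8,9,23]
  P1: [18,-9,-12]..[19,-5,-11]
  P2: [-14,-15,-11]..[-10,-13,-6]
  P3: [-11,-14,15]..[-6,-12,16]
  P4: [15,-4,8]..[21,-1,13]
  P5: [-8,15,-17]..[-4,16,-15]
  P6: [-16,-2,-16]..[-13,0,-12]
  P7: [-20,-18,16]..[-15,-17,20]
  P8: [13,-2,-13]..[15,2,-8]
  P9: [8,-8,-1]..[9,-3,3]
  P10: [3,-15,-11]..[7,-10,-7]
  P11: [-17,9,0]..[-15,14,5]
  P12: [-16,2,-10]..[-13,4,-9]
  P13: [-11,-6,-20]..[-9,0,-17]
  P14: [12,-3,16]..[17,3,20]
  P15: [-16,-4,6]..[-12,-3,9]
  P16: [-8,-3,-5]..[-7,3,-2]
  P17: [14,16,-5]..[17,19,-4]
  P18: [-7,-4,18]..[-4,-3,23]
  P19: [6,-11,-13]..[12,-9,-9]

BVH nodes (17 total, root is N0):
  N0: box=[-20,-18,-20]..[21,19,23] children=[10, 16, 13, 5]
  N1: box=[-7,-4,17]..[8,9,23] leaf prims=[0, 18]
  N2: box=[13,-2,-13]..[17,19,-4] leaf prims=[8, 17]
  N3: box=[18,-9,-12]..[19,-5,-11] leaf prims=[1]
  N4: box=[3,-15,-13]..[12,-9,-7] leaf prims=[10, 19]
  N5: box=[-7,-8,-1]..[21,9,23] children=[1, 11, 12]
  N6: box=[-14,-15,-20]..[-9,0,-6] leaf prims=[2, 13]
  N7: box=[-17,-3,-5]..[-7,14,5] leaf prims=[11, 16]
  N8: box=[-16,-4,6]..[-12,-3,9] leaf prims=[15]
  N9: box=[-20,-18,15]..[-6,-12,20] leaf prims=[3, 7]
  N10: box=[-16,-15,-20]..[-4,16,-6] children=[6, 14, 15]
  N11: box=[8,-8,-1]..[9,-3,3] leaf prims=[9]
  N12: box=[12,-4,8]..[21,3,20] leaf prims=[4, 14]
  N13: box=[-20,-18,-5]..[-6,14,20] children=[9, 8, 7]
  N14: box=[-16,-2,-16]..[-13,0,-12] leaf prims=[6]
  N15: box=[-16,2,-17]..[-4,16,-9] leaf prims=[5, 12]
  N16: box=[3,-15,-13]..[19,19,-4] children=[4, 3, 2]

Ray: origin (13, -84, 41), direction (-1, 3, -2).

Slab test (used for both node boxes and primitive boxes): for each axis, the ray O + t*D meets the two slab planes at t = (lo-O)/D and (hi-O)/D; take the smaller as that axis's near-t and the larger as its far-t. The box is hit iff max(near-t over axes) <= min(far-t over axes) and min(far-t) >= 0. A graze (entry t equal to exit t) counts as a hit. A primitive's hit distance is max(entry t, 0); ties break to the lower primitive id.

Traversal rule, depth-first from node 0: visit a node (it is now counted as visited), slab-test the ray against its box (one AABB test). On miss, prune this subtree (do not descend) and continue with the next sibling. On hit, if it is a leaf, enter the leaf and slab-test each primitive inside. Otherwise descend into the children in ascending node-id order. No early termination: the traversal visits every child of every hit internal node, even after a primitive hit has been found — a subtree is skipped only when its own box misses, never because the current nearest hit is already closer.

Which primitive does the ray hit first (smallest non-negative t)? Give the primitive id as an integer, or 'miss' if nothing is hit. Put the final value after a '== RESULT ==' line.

Walk:
N0 x:[-8,33] y:[22,103/3] z:[9,61/2] -> hit [22,61/2], descend [5, 10, 13, 16]
  N5 x:[-8,20] y:[76/3,31] z:[9,21] -> miss, prune
  N10 x:[17,29] y:[23,100/3] z:[47/2,61/2] -> hit [47/2,29], descend [6, 14, 15]
    N6 x:[22,27] y:[23,28] z:[47/2,61/2] -> hit [47/2,27] leaf, test {P2@t=47/2, P13(miss)}
    N14 x:[26,29] y:[82/3,28] z:[53/2,57/2] -> hit [82/3,28] leaf, test {P6@t=82/3}
    N15 x:[17,29] y:[86/3,100/3] z:[25,29] -> hit [86/3,29] leaf, test {P5(miss), P12(miss)}
  N13 x:[19,33] y:[22,98/3] z:[21/2,23] -> hit [22,23], descend [7, 8, 9]
    N7 x:[20,30] y:[27,98/3] z:[18,23] -> miss, prune
    N8 x:[25,29] y:[80/3,27] z:[16,35/2] -> miss, prune
    N9 x:[19,33] y:[22,24] z:[21/2,13] -> miss, prune
  N16 x:[-6,10] y:[23,103/3] z:[45/2,27] -> miss, prune

order=[0, 5, 10, 6, 14, 15, 13, 7, 8, 9, 16]  |boxes|=11  |leaves|=3  hit=P2

== RESULT ==
2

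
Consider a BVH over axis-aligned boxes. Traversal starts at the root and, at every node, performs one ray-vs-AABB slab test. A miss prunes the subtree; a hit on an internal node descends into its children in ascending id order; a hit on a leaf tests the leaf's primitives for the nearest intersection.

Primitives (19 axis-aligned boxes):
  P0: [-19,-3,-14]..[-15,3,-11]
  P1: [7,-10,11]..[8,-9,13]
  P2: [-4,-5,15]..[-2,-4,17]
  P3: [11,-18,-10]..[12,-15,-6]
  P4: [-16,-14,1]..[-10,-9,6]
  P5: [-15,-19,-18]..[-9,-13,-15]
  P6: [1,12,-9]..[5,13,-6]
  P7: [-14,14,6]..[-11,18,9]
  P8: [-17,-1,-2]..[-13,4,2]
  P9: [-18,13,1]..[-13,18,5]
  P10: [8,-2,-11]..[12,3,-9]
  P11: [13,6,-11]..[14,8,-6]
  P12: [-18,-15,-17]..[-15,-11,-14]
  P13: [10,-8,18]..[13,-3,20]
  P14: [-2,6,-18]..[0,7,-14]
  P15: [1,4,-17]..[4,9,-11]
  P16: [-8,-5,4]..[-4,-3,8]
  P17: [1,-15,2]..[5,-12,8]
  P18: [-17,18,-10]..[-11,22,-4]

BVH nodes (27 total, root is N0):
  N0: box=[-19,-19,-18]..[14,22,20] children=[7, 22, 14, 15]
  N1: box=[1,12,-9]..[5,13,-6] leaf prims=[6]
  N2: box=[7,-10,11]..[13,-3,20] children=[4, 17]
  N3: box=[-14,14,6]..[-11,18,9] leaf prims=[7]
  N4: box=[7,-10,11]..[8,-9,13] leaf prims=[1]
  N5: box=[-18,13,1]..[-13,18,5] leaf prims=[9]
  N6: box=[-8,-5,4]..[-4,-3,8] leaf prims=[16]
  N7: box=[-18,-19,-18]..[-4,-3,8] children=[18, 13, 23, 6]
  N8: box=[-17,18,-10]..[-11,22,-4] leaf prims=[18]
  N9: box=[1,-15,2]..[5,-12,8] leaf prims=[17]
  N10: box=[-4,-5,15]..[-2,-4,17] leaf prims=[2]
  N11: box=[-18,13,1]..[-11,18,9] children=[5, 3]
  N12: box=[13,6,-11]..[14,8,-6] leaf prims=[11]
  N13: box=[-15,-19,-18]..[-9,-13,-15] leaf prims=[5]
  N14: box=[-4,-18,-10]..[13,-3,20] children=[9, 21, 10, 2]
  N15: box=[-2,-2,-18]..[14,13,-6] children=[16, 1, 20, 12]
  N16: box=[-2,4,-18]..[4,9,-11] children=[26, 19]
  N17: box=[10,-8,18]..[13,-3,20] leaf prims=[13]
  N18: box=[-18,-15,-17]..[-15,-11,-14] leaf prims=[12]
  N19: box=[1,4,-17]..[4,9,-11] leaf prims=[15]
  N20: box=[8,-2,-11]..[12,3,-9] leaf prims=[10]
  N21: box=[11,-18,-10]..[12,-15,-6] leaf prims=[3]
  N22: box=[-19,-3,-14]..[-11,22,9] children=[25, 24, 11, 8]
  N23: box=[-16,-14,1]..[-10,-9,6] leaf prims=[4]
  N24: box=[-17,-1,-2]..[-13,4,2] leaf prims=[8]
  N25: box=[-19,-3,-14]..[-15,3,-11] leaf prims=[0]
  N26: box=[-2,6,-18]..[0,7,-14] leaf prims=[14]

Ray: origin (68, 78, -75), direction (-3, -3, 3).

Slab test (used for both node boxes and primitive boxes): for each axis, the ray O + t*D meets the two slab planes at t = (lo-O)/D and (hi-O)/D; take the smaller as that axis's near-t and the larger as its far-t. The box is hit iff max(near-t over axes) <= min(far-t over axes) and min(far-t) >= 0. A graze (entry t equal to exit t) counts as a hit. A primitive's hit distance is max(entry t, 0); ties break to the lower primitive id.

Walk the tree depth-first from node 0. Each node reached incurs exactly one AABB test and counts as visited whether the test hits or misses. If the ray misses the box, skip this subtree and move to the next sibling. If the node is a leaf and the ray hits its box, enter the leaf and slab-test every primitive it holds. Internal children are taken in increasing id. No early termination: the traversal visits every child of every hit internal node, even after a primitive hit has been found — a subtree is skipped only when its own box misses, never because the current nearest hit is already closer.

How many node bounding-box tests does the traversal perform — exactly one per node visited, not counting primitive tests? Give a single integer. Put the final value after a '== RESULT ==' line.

Traverse from the root:
N0 x:[18,29] y:[56/3,97/3] z:[19,95/3] -> hit [19,29], descend [7, 14, 15, 22]
  N7 x:[24,86/3] y:[27,97/3] z:[19,83/3] -> hit [27,83/3], descend [6, 13, 18, 23]
    N6 x:[24,76/3] y:[27,83/3] z:[79/3,83/3] -> miss, prune
    N13 x:[77/3,83/3] y:[91/3,97/3] z:[19,20] -> miss, prune
    N18 x:[83/3,86/3] y:[89/3,31] z:[58/3,61/3] -> miss, prune
    N23 x:[26,28] y:[29,92/3] z:[76/3,27] -> miss, prune
  N14 x:[55/3,24] y:[27,32] z:[65/3,95/3] -> miss, prune
  N15 x:[18,70/3] y:[65/3,80/3] z:[19,23] -> hit [65/3,23], descend [1, 12, 16, 20]
    N1 x:[21,67/3] y:[65/3,22] z:[22,23] -> hit [22,22] leaf, test {P6@t=22}
    N12 x:[18,55/3] y:[70/3,24] z:[64/3,23] -> miss, prune
    N16 x:[64/3,70/3] y:[23,74/3] z:[19,64/3] -> miss, prune
    N20 x:[56/3,20] y:[25,80/3] z:[64/3,22] -> miss, prune
  N22 x:[79/3,29] y:[56/3,27] z:[61/3,28] -> hit [79/3,27], descend [8, 11, 24, 25]
    N8 x:[79/3,85/3] y:[56/3,20] z:[65/3,71/3] -> miss, prune
    N11 x:[79/3,86/3] y:[20,65/3] z:[76/3,28] -> miss, prune
    N24 x:[27,85/3] y:[74/3,79/3] z:[73/3,77/3] -> miss, prune
    N25 x:[83/3,29] y:[25,27] z:[61/3,64/3] -> miss, prune

Visited [0, 7, 6, 13, 18, 23, 14, 15, 1, 12, 16, 20, 22, 8, 11, 24, 25]. Tests: 17 box, 1 leaf. Nearest: P6.

== RESULT ==
17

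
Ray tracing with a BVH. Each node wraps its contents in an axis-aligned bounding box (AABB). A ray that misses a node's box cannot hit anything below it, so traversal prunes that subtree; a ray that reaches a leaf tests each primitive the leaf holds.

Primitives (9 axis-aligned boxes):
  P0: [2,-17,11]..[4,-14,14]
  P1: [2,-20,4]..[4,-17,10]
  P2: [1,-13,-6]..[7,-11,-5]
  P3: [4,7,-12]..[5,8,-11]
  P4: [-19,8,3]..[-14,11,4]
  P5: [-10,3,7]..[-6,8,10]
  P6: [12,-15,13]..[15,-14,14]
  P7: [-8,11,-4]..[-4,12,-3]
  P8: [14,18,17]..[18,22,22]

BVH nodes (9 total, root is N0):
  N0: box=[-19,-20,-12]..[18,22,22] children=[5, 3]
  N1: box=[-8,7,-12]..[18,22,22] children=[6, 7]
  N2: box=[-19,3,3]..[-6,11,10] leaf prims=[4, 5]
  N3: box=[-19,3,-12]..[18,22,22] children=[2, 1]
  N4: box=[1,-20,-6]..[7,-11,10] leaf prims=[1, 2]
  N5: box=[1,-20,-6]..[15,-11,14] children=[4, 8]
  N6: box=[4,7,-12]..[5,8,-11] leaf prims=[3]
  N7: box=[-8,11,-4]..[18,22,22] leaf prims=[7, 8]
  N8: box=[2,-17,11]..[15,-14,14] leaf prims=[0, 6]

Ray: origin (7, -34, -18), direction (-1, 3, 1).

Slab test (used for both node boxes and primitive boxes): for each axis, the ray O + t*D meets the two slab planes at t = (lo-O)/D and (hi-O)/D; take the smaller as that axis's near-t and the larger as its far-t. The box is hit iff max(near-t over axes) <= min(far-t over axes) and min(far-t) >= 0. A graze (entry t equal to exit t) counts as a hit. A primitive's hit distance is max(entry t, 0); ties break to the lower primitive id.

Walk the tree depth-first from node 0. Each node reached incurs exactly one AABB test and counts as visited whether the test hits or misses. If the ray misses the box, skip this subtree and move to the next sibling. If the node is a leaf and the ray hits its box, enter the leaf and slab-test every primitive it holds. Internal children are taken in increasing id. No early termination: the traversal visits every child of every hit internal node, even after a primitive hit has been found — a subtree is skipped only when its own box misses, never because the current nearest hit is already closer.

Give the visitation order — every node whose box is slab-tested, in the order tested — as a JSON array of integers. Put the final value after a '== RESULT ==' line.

Walk:
N0 x:[-11,26] y:[14/3,56/3] z:[6,40] -> hit [6,56/3], descend [3, 5]
  N3 x:[-11,26] y:[37/3,56/3] z:[6,40] -> hit [37/3,56/3], descend [1, 2]
    N1 x:[-11,15] y:[41/3,56/3] z:[6,40] -> hit [41/3,15], descend [6, 7]
      N6 x:[2,3] y:[41/3,14] z:[6,7] -> miss, prune
      N7 x:[-11,15] y:[15,56/3] z:[14,40] -> hit [15,15] leaf, test {P7@t=15, P8(miss)}
    N2 x:[13,26] y:[37/3,15] z:[21,28] -> miss, prune
  N5 x:[-8,6] y:[14/3,23/3] z:[12,32] -> miss, prune

order=[0, 3, 1, 6, 7, 2, 5]  |boxes|=7  |leaves|=1  hit=P7

== RESULT ==
[0, 3, 1, 6, 7, 2, 5]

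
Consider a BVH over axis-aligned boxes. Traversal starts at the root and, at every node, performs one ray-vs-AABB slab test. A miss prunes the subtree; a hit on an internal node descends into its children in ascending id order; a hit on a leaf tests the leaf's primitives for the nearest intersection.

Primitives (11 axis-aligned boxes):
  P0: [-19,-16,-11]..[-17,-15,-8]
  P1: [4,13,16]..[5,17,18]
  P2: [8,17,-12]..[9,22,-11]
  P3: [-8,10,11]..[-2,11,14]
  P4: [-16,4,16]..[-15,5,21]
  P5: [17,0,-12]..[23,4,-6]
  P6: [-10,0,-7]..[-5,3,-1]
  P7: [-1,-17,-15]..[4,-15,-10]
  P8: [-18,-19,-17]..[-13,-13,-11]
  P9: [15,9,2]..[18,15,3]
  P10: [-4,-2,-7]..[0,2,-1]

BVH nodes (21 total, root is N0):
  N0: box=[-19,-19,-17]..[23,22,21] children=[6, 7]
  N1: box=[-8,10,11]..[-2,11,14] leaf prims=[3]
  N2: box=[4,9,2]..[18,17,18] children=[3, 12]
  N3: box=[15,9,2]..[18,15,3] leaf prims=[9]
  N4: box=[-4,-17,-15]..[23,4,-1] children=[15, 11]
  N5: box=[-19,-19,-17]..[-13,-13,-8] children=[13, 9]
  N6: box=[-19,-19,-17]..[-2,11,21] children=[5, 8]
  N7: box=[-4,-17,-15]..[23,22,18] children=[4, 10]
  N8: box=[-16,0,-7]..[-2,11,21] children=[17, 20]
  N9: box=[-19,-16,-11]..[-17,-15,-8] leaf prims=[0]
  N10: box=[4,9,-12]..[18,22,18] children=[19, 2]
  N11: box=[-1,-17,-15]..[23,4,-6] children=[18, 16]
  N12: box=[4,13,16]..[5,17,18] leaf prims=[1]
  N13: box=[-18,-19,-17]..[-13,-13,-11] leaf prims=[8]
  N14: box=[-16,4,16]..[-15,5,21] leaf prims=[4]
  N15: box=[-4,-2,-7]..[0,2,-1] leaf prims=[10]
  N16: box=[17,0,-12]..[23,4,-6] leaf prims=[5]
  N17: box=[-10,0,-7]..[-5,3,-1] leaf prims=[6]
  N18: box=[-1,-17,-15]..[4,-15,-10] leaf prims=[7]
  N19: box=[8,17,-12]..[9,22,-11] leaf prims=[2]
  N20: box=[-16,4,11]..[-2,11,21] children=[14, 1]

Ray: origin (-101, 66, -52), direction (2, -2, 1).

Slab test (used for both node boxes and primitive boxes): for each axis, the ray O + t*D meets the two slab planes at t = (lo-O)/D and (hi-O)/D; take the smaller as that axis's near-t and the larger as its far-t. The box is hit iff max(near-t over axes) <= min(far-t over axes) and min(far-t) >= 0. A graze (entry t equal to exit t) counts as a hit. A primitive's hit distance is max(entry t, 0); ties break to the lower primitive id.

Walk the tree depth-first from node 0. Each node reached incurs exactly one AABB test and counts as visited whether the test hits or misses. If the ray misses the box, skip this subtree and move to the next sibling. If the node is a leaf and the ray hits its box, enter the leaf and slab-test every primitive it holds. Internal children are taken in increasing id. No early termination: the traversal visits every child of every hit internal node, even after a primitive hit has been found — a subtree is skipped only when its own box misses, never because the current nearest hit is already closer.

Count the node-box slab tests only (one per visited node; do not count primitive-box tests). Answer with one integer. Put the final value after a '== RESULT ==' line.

Walk:
N0 x:[41,62] y:[22,85/2] z:[35,73] -> hit [41,85/2], descend [6, 7]
  N6 x:[41,99/2] y:[55/2,85/2] z:[35,73] -> hit [41,85/2], descend [5, 8]
    N5 x:[41,44] y:[79/2,85/2] z:[35,44] -> hit [41,85/2], descend [9, 13]
      N9 x:[41,42] y:[81/2,41] z:[41,44] -> hit [41,41] leaf, test {P0@t=41}
      N13 x:[83/2,44] y:[79/2,85/2] z:[35,41] -> miss, prune
    N8 x:[85/2,99/2] y:[55/2,33] z:[45,73] -> miss, prune
  N7 x:[97/2,62] y:[22,83/2] z:[37,70] -> miss, prune

order=[0, 6, 5, 9, 13, 8, 7]  |boxes|=7  |leaves|=1  hit=P0

== RESULT ==
7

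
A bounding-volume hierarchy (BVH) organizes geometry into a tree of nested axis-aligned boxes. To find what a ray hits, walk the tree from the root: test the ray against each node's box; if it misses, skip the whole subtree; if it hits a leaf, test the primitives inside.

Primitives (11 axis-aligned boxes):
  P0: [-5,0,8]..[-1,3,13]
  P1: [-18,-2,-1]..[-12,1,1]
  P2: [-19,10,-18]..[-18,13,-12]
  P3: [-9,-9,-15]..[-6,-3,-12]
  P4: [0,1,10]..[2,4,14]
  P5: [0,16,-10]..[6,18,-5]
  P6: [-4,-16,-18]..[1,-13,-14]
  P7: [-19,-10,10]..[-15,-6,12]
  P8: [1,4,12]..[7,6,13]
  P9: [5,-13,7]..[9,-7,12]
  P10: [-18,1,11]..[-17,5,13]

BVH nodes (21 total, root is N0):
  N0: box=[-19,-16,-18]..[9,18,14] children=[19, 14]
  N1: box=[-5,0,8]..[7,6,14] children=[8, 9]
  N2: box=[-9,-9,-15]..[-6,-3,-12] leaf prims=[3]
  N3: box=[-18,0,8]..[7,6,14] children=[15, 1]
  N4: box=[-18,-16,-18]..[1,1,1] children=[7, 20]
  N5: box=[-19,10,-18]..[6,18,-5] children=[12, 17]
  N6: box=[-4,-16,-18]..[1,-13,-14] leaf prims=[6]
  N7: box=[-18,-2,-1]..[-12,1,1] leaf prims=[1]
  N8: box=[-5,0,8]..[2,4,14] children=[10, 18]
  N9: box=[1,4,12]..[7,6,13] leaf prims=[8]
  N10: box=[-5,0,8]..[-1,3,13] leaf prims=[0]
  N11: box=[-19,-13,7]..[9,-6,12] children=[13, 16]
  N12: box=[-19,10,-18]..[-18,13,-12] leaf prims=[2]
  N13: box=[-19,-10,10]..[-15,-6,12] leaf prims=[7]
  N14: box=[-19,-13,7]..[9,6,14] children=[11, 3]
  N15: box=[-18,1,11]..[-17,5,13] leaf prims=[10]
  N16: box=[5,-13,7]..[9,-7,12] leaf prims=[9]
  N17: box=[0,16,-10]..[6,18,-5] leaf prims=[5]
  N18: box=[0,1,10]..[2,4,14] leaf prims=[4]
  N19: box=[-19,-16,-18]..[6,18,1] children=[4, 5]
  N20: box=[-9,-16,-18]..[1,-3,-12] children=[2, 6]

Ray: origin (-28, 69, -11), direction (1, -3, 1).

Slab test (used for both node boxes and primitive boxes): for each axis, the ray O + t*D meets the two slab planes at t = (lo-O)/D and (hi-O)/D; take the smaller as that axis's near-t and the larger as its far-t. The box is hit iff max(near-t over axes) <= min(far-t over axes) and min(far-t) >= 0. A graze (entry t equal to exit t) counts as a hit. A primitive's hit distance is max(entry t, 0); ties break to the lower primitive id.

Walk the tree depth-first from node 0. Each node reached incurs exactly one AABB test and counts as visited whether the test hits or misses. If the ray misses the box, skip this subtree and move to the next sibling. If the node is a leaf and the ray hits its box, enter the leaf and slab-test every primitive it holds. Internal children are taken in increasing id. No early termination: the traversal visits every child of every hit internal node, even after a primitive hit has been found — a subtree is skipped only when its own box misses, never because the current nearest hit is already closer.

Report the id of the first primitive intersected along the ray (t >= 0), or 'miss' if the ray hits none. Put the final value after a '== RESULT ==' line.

Walk:
N0 x:[9,37] y:[17,85/3] z:[-7,25] -> hit [17,25], descend [14, 19]
  N14 x:[9,37] y:[21,82/3] z:[18,25] -> hit [21,25], descend [3, 11]
    N3 x:[10,35] y:[21,23] z:[19,25] -> hit [21,23], descend [1, 15]
      N1 x:[23,35] y:[21,23] z:[19,25] -> hit [23,23], descend [8, 9]
        N8 x:[23,30] y:[65/3,23] z:[19,25] -> hit [23,23], descend [10, 18]
          N10 x:[23,27] y:[22,23] z:[19,24] -> hit [23,23] leaf, test {P0@t=23}
          N18 x:[28,30] y:[65/3,68/3] z:[21,25] -> miss, prune
        N9 x:[29,35] y:[21,65/3] z:[23,24] -> miss, prune
      N15 x:[10,11] y:[64/3,68/3] z:[22,24] -> miss, prune
    N11 x:[9,37] y:[25,82/3] z:[18,23] -> miss, prune
  N19 x:[9,34] y:[17,85/3] z:[-7,12] -> miss, prune

order=[0, 14, 3, 1, 8, 10, 18, 9, 15, 11, 19]  |boxes|=11  |leaves|=1  hit=P0

== RESULT ==
0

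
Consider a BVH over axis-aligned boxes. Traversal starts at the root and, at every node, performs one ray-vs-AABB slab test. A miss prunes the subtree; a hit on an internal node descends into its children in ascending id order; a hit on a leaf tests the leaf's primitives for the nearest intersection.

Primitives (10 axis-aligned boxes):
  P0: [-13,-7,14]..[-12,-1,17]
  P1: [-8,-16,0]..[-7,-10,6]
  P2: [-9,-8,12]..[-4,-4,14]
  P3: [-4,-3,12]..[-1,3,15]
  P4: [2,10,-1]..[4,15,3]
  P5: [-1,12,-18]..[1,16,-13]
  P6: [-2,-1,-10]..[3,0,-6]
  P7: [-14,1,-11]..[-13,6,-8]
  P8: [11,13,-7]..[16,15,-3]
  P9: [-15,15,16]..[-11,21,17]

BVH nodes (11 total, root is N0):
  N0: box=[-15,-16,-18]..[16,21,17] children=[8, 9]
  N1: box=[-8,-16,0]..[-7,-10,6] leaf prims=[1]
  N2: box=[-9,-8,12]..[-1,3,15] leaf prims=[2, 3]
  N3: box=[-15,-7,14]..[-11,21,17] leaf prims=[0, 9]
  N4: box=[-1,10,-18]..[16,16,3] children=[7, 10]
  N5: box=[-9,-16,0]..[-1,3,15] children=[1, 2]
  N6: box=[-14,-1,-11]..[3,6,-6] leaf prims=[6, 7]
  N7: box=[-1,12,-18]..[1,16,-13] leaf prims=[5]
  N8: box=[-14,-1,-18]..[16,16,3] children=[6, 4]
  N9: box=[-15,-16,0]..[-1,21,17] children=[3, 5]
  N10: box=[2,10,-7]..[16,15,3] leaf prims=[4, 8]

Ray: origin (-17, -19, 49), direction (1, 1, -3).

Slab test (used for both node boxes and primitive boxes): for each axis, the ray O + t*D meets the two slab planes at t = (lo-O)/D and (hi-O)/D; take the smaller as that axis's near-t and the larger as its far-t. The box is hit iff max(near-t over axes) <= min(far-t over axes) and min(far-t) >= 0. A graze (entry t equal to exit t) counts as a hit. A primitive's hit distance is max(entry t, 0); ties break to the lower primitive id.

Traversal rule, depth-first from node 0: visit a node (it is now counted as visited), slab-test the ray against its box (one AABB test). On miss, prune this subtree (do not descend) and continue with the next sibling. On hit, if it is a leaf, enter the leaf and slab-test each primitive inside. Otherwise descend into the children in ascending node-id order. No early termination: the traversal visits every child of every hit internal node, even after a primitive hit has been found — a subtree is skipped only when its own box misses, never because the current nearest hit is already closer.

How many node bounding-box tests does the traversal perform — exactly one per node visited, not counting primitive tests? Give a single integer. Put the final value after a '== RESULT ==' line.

Trace the traversal:
N0 x:[2,33] y:[3,40] z:[32/3,67/3] -> hit [32/3,67/3], descend [8, 9]
  N8 x:[3,33] y:[18,35] z:[46/3,67/3] -> hit [18,67/3], descend [4, 6]
    N4 x:[16,33] y:[29,35] z:[46/3,67/3] -> miss, prune
    N6 x:[3,20] y:[18,25] z:[55/3,20] -> hit [55/3,20] leaf, test {P6@t=55/3, P7(miss)}
  N9 x:[2,16] y:[3,40] z:[32/3,49/3] -> hit [32/3,16], descend [3, 5]
    N3 x:[2,6] y:[12,40] z:[32/3,35/3] -> miss, prune
    N5 x:[8,16] y:[3,22] z:[34/3,49/3] -> hit [34/3,16], descend [1, 2]
      N1 x:[9,10] y:[3,9] z:[43/3,49/3] -> miss, prune
      N2 x:[8,16] y:[11,22] z:[34/3,37/3] -> hit [34/3,37/3] leaf, test {P2@t=35/3, P3(miss)}

Visited [0, 8, 4, 6, 9, 3, 5, 1, 2]. Tests: 9 box, 2 leaf. Nearest: P2.

== RESULT ==
9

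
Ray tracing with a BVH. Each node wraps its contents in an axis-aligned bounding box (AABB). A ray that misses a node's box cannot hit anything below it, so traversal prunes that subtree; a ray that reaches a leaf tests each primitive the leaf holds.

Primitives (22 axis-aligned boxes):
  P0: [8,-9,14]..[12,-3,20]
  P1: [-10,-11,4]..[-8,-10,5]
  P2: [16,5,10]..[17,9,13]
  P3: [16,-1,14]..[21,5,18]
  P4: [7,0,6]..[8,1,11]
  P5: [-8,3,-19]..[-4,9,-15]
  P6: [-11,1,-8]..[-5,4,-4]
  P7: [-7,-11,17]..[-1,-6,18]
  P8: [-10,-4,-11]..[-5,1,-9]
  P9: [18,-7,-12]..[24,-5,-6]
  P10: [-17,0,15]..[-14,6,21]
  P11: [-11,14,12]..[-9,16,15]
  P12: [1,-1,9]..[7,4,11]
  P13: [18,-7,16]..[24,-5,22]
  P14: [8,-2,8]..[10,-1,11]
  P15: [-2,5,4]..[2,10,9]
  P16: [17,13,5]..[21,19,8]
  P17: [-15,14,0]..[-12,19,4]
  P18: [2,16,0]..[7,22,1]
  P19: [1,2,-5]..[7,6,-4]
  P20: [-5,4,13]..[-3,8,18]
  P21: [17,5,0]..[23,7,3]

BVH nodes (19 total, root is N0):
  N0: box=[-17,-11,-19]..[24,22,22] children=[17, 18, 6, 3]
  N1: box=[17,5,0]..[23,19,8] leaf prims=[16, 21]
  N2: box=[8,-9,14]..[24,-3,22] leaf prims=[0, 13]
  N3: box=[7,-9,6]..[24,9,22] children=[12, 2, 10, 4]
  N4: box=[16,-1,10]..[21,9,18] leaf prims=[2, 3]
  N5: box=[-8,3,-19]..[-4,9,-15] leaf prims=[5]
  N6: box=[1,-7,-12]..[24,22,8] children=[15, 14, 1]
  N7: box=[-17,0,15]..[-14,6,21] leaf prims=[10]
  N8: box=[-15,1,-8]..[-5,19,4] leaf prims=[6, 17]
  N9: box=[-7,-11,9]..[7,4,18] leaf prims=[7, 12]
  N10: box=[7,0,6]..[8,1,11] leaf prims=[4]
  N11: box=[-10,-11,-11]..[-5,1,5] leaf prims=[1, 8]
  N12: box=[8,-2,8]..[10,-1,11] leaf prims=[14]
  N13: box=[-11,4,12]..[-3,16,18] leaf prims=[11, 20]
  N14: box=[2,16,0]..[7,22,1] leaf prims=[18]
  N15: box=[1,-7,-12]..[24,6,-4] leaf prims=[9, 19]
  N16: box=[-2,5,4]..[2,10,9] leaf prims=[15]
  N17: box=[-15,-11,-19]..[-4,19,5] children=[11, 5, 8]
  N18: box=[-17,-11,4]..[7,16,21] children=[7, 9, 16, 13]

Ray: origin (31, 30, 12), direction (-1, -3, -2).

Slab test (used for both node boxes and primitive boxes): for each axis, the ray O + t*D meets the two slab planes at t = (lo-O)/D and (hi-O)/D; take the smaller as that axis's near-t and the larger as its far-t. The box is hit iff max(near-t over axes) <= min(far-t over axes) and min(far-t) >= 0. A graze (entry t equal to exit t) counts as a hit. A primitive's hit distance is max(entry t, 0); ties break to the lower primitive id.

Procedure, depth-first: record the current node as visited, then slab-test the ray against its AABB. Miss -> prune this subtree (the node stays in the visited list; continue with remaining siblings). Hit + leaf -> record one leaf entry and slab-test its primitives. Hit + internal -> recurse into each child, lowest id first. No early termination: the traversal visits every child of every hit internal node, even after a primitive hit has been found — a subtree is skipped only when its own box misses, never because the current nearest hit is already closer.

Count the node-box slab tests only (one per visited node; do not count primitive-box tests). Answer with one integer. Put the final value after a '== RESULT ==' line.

Trace the traversal:
N0 x:[7,48] y:[8/3,41/3] z:[-5,31/2] -> hit [7,41/3], descend [3, 6, 17, 18]
  N3 x:[7,24] y:[7,13] z:[-5,3] -> miss, prune
  N6 x:[7,30] y:[8/3,37/3] z:[2,12] -> hit [7,12], descend [1, 14, 15]
    N1 x:[8,14] y:[11/3,25/3] z:[2,6] -> miss, prune
    N14 x:[24,29] y:[8/3,14/3] z:[11/2,6] -> miss, prune
    N15 x:[7,30] y:[8,37/3] z:[8,12] -> hit [8,12] leaf, test {P9@t=35/3, P19(miss)}
  N17 x:[35,46] y:[11/3,41/3] z:[7/2,31/2] -> miss, prune
  N18 x:[24,48] y:[14/3,41/3] z:[-9/2,4] -> miss, prune

Summary -> nodes [0, 3, 6, 1, 14, 15, 17, 18]; box-tests=8; leaf-entries=1; first=P9

== RESULT ==
8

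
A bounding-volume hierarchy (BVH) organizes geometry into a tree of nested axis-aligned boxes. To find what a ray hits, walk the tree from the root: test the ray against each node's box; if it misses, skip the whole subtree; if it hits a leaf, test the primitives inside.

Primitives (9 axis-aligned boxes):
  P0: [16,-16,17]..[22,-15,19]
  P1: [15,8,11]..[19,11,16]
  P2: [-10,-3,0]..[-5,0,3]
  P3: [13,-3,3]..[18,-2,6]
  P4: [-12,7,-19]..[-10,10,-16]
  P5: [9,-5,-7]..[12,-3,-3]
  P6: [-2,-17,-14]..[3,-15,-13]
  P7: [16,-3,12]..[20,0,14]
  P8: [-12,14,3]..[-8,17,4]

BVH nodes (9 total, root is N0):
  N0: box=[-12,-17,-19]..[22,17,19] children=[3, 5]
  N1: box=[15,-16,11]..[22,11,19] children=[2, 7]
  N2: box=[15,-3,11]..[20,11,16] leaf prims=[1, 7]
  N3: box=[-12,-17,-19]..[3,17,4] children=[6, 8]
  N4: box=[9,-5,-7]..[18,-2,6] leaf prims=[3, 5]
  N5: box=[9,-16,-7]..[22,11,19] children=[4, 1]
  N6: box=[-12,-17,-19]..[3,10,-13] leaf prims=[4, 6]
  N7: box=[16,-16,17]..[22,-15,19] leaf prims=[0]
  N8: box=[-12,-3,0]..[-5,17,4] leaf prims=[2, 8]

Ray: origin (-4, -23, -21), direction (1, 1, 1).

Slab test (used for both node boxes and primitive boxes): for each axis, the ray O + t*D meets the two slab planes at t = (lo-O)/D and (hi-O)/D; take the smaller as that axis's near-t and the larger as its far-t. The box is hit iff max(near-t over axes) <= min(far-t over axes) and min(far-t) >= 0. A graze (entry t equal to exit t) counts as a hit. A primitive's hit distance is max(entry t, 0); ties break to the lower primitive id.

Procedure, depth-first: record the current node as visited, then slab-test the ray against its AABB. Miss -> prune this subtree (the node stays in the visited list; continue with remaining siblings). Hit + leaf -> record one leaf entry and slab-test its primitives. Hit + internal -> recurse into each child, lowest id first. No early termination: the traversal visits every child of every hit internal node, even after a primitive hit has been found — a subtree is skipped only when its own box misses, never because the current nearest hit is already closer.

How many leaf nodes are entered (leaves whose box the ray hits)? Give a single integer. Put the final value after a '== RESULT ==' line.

Traverse from the root:
N0 x:[-8,26] y:[6,40] z:[2,40] -> hit [6,26], descend [3, 5]
  N3 x:[-8,7] y:[6,40] z:[2,25] -> hit [6,7], descend [6, 8]
    N6 x:[-8,7] y:[6,33] z:[2,8] -> hit [6,7] leaf, test {P4(miss), P6@t=7}
    N8 x:[-8,-1] y:[20,40] z:[21,25] -> miss, prune
  N5 x:[13,26] y:[7,34] z:[14,40] -> hit [14,26], descend [1, 4]
    N1 x:[19,26] y:[7,34] z:[32,40] -> miss, prune
    N4 x:[13,22] y:[18,21] z:[14,27] -> hit [18,21] leaf, test {P3(miss), P5(miss)}

order=[0, 3, 6, 8, 5, 1, 4]  |boxes|=7  |leaves|=2  hit=P6

== RESULT ==
2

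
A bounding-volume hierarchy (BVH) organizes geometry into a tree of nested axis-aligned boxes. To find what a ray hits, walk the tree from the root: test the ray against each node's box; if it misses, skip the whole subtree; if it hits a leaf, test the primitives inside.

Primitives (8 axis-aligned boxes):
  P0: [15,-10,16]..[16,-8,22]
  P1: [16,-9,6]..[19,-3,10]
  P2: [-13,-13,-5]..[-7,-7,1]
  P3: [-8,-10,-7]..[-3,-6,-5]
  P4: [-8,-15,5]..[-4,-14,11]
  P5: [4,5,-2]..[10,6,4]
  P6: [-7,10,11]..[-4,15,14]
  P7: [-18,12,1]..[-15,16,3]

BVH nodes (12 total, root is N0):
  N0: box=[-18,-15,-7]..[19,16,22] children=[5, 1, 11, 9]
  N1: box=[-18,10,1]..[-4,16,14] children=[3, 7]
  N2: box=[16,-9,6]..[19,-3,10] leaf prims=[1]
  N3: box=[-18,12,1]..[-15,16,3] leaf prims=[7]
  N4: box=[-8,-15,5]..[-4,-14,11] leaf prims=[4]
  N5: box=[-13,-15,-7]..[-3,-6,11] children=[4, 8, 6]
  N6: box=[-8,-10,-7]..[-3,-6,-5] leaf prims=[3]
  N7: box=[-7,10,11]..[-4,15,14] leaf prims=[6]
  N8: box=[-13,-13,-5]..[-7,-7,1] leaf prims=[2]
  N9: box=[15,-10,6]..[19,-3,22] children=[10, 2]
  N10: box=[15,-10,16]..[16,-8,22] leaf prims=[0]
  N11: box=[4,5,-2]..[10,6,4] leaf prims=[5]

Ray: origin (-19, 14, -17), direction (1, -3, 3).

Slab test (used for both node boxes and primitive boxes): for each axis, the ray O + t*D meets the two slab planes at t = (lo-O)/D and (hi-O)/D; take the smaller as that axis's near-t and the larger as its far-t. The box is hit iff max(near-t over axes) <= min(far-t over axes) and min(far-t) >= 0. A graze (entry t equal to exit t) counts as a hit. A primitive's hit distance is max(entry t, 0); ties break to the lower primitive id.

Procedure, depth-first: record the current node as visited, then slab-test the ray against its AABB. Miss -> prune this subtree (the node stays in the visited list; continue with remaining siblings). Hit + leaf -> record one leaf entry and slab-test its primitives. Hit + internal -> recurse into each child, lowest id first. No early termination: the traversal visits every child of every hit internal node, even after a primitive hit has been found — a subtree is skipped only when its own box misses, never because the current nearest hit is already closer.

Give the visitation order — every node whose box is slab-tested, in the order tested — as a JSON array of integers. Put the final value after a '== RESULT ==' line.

Walk:
N0 x:[1,38] y:[-2/3,29/3] z:[10/3,13] -> hit [10/3,29/3], descend [1, 5, 9, 11]
  N1 x:[1,15] y:[-2/3,4/3] z:[6,31/3] -> miss, prune
  N5 x:[6,16] y:[20/3,29/3] z:[10/3,28/3] -> hit [20/3,28/3], descend [4, 6, 8]
    N4 x:[11,15] y:[28/3,29/3] z:[22/3,28/3] -> miss, prune
    N6 x:[11,16] y:[20/3,8] z:[10/3,4] -> miss, prune
    N8 x:[6,12] y:[7,9] z:[4,6] -> miss, prune
  N9 x:[34,38] y:[17/3,8] z:[23/3,13] -> miss, prune
  N11 x:[23,29] y:[8/3,3] z:[5,7] -> miss, prune

8 AABB tests over nodes [0, 1, 5, 4, 6, 8, 9, 11]; 0 leaves entered; closest miss.

== RESULT ==
[0, 1, 5, 4, 6, 8, 9, 11]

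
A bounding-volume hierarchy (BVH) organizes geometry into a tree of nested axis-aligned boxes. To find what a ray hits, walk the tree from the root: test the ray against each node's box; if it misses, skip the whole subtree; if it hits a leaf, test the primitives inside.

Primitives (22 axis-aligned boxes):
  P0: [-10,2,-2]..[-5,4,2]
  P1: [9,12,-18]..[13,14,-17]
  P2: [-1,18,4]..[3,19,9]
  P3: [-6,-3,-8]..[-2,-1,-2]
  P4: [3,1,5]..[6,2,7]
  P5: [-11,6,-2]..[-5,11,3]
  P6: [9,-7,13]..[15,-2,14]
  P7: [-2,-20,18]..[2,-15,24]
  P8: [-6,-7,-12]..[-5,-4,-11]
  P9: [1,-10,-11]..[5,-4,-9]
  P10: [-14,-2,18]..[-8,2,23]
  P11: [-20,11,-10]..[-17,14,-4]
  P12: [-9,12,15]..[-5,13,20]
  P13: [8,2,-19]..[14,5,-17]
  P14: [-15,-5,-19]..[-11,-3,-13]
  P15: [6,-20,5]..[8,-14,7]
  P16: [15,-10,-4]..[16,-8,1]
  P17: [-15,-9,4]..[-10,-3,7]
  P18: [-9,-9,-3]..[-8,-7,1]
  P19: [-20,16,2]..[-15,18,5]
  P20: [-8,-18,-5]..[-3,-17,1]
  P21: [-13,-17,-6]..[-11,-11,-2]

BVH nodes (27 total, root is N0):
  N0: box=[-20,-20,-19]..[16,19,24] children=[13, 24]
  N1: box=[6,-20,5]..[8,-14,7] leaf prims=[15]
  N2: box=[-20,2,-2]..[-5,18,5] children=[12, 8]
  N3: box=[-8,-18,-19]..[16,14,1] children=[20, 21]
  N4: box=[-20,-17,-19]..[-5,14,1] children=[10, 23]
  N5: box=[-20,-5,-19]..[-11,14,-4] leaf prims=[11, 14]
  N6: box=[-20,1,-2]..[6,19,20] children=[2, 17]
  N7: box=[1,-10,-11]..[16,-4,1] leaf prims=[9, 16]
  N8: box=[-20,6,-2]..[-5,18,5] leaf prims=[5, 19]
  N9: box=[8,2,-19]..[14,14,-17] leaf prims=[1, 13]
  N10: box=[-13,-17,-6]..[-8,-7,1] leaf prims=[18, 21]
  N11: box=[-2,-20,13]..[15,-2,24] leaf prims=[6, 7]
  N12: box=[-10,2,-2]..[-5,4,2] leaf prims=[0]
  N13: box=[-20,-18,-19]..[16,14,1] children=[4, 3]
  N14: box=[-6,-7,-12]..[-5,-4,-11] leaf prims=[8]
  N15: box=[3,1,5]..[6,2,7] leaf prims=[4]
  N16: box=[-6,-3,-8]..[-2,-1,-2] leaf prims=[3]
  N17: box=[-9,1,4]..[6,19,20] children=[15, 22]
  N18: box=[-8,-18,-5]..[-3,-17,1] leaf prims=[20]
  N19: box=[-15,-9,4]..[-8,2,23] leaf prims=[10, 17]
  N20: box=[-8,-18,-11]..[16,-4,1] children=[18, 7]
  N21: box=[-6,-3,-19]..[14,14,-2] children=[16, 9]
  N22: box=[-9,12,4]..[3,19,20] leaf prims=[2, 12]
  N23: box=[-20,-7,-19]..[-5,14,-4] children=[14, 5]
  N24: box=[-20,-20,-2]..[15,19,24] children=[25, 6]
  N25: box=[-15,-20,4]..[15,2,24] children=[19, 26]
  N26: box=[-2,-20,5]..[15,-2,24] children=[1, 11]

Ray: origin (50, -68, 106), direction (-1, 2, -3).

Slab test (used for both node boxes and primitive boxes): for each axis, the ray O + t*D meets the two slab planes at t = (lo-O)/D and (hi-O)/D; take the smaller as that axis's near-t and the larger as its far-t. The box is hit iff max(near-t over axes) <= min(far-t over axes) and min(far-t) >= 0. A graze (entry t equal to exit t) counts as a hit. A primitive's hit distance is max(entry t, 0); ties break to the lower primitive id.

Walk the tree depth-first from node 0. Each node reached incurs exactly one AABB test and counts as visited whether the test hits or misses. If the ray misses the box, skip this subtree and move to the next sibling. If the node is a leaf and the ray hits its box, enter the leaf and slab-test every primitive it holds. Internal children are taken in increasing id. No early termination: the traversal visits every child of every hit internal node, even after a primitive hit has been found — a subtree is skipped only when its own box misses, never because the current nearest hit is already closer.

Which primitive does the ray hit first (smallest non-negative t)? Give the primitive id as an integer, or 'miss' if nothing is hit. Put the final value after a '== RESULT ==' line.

Trace the traversal:
N0 x:[34,70] y:[24,87/2] z:[82/3,125/3] -> hit [34,125/3], descend [13, 24]
  N13 x:[34,70] y:[25,41] z:[35,125/3] -> hit [35,41], descend [3, 4]
    N3 x:[34,58] y:[25,41] z:[35,125/3] -> hit [35,41], descend [20, 21]
      N20 x:[34,58] y:[25,32] z:[35,39] -> miss, prune
      N21 x:[36,56] y:[65/2,41] z:[36,125/3] -> hit [36,41], descend [9, 16]
        N9 x:[36,42] y:[35,41] z:[41,125/3] -> hit [41,41] leaf, test {P1@t=41, P13(miss)}
        N16 x:[52,56] y:[65/2,67/2] z:[36,38] -> miss, prune
    N4 x:[55,70] y:[51/2,41] z:[35,125/3] -> miss, prune
  N24 x:[35,70] y:[24,87/2] z:[82/3,36] -> hit [35,36], descend [6, 25]
    N6 x:[44,70] y:[69/2,87/2] z:[86/3,36] -> miss, prune
    N25 x:[35,65] y:[24,35] z:[82/3,34] -> miss, prune

order=[0, 13, 3, 20, 21, 9, 16, 4, 24, 6, 25]  |boxes|=11  |leaves|=1  hit=P1

== RESULT ==
1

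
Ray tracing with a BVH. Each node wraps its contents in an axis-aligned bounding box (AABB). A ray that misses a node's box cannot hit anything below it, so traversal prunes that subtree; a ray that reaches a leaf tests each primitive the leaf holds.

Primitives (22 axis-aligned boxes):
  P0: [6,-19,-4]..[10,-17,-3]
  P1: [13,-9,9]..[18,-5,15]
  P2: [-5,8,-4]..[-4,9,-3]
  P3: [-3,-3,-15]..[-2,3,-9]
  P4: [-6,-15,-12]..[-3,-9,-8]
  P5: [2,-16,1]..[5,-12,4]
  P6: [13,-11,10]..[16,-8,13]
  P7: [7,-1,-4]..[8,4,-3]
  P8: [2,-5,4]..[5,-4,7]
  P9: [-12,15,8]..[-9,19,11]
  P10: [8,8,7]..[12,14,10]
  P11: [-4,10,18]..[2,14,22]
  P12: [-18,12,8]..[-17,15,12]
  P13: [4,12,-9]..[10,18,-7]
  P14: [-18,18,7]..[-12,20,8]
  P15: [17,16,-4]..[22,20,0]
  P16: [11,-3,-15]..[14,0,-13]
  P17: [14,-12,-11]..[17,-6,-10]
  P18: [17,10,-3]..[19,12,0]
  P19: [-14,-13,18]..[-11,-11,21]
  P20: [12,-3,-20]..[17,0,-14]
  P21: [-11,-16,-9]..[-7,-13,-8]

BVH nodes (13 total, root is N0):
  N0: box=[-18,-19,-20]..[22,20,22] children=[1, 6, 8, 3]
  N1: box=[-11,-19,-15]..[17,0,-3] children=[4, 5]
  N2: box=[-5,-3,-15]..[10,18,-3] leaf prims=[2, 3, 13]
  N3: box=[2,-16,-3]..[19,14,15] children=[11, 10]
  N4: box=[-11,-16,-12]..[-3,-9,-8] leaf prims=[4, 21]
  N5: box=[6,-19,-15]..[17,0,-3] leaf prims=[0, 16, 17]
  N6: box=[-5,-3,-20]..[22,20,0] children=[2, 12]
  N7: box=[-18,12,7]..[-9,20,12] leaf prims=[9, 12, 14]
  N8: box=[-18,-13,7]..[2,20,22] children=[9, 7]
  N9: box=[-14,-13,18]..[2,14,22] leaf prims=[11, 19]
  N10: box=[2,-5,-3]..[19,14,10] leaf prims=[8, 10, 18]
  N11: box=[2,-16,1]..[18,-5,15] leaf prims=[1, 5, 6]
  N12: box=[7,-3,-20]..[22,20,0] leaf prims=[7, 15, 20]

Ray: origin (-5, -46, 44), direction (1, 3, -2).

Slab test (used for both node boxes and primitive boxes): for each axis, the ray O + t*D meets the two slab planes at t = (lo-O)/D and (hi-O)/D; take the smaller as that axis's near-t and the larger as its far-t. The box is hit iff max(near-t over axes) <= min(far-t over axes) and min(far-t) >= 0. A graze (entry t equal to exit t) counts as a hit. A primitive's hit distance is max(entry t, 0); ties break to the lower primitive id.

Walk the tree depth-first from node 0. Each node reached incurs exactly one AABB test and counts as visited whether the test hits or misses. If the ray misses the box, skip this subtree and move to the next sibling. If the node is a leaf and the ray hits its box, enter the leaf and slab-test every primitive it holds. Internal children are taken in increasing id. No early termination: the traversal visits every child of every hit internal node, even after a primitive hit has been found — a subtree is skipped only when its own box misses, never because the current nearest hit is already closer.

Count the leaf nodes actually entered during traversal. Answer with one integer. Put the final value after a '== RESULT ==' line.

Traverse from the root:
N0 x:[-13,27] y:[9,22] z:[11,32] -> hit [11,22], descend [1, 3, 6, 8]
  N1 x:[-6,22] y:[9,46/3] z:[47/2,59/2] -> miss, prune
  N3 x:[7,24] y:[10,20] z:[29/2,47/2] -> hit [29/2,20], descend [10, 11]
    N10 x:[7,24] y:[41/3,20] z:[17,47/2] -> hit [17,20] leaf, test {P8(miss), P10(miss), P18(miss)}
    N11 x:[7,23] y:[10,41/3] z:[29/2,43/2] -> miss, prune
  N6 x:[0,27] y:[43/3,22] z:[22,32] -> hit [22,22], descend [2, 12]
    N2 x:[0,15] y:[43/3,64/3] z:[47/2,59/2] -> miss, prune
    N12 x:[12,27] y:[43/3,22] z:[22,32] -> hit [22,22] leaf, test {P7(miss), P15@t=22, P20(miss)}
  N8 x:[-13,7] y:[11,22] z:[11,37/2] -> miss, prune

order=[0, 1, 3, 10, 11, 6, 2, 12, 8]  |boxes|=9  |leaves|=2  hit=P15

== RESULT ==
2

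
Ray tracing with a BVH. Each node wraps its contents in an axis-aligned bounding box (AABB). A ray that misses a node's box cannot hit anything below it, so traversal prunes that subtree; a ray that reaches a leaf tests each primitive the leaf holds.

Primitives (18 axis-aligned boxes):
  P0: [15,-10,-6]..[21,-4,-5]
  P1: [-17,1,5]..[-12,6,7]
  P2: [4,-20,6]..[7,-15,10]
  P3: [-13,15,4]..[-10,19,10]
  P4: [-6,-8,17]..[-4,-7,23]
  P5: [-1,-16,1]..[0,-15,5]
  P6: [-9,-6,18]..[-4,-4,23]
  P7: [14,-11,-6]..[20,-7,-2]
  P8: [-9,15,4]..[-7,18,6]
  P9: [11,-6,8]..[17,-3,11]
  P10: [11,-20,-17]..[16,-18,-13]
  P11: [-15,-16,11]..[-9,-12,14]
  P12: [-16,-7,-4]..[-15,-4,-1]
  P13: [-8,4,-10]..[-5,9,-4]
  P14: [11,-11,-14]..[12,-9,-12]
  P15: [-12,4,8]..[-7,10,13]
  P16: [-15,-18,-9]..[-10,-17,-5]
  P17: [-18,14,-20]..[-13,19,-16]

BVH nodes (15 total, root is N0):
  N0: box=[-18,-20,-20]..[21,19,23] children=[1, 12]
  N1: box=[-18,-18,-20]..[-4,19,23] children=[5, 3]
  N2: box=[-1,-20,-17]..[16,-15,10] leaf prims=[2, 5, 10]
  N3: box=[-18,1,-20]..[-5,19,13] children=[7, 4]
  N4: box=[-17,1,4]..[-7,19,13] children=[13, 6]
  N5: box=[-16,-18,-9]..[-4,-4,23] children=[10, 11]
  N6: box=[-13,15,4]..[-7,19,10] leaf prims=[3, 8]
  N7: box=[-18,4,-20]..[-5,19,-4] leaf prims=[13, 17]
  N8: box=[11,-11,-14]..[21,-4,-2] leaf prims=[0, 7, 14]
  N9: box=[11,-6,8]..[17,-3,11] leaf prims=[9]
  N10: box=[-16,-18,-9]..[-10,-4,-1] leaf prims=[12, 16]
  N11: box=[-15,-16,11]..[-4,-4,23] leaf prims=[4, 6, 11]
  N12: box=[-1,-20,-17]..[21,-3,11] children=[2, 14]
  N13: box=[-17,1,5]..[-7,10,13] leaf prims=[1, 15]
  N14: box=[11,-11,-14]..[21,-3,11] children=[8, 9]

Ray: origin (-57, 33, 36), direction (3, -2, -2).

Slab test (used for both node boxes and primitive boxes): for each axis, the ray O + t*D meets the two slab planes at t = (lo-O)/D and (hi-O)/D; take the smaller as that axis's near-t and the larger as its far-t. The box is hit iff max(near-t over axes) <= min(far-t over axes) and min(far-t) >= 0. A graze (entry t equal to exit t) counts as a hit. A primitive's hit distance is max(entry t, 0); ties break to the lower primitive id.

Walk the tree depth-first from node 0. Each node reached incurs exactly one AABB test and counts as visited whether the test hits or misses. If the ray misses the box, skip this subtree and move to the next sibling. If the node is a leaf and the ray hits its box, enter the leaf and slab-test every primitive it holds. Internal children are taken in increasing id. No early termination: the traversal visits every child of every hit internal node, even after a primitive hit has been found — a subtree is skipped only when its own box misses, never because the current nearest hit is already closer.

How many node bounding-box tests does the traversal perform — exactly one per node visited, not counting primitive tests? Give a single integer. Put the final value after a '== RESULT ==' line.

Traverse from the root:
N0 x:[13,26] y:[7,53/2] z:[13/2,28] -> hit [13,26], descend [1, 12]
  N1 x:[13,53/3] y:[7,51/2] z:[13/2,28] -> hit [13,53/3], descend [3, 5]
    N3 x:[13,52/3] y:[7,16] z:[23/2,28] -> hit [13,16], descend [4, 7]
      N4 x:[40/3,50/3] y:[7,16] z:[23/2,16] -> hit [40/3,16], descend [6, 13]
        N6 x:[44/3,50/3] y:[7,9] z:[13,16] -> miss, prune
        N13 x:[40/3,50/3] y:[23/2,16] z:[23/2,31/2] -> hit [40/3,31/2] leaf, test {P1@t=29/2, P15(miss)}
      N7 x:[13,52/3] y:[7,29/2] z:[20,28] -> miss, prune
    N5 x:[41/3,53/3] y:[37/2,51/2] z:[13/2,45/2] -> miss, prune
  N12 x:[56/3,26] y:[18,53/2] z:[25/2,53/2] -> hit [56/3,26], descend [2, 14]
    N2 x:[56/3,73/3] y:[24,53/2] z:[13,53/2] -> hit [24,73/3] leaf, test {P2(miss), P5(miss), P10(miss)}
    N14 x:[68/3,26] y:[18,22] z:[25/2,25] -> miss, prune

order=[0, 1, 3, 4, 6, 13, 7, 5, 12, 2, 14]  |boxes|=11  |leaves|=2  hit=P1

== RESULT ==
11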